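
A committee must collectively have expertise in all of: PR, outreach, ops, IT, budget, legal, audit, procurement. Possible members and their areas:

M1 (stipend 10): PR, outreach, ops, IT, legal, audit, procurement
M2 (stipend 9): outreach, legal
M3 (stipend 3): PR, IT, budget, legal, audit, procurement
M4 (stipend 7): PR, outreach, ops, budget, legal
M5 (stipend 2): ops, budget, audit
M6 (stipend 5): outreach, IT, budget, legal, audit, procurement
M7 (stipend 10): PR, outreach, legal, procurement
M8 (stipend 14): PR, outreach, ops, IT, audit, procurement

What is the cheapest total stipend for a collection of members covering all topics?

M3, M4 cover every topic at stipend 3 + 7 = 10.
Any cover uses at least 2 members; among all covering selections none totals below 10.

10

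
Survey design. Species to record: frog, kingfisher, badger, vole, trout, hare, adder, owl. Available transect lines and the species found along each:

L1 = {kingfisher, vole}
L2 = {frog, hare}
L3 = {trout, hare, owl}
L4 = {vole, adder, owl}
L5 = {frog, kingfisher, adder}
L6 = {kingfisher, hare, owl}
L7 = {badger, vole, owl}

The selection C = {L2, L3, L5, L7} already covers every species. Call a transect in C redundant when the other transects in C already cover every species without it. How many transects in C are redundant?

1

Drop L2: the rest still cover every species — redundant.
Drop L3: trout uncovered — not redundant.
Drop L5: kingfisher, adder uncovered — not redundant.
Drop L7: badger, vole uncovered — not redundant.
1 redundant: L2.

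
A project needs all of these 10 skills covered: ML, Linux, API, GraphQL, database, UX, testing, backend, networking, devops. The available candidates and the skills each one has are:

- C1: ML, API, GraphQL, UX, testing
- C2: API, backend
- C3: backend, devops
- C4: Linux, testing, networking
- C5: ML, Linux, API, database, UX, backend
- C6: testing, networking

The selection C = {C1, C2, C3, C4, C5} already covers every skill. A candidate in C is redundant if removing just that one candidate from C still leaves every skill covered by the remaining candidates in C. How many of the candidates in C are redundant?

1

Drop C1: GraphQL uncovered — not redundant.
Drop C2: the rest still cover every skill — redundant.
Drop C3: devops uncovered — not redundant.
Drop C4: networking uncovered — not redundant.
Drop C5: database uncovered — not redundant.
1 redundant: C2.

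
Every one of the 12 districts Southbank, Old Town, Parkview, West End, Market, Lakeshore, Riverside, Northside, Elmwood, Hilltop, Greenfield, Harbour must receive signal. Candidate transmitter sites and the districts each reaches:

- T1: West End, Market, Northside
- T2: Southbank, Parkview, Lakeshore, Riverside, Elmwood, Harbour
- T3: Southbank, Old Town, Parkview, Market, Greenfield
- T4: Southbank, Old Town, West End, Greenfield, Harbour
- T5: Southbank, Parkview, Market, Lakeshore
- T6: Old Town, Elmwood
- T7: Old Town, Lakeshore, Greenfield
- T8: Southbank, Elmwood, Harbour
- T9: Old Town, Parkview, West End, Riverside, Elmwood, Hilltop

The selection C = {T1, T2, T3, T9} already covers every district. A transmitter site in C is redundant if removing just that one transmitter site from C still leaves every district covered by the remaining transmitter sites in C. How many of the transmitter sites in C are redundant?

Drop T1: Northside uncovered — not redundant.
Drop T2: Lakeshore, Harbour uncovered — not redundant.
Drop T3: Greenfield uncovered — not redundant.
Drop T9: Hilltop uncovered — not redundant.
None of the transmitter sites in C is redundant.

0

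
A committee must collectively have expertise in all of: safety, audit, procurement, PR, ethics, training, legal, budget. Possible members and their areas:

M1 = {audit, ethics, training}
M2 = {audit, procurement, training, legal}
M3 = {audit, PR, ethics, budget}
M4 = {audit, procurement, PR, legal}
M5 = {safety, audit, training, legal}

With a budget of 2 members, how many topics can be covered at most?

7

Choosing M2, M3 covers {audit, procurement, PR, ethics, training, legal, budget} — 7 topics.
No choice of 2 members does better; here safety is left uncovered.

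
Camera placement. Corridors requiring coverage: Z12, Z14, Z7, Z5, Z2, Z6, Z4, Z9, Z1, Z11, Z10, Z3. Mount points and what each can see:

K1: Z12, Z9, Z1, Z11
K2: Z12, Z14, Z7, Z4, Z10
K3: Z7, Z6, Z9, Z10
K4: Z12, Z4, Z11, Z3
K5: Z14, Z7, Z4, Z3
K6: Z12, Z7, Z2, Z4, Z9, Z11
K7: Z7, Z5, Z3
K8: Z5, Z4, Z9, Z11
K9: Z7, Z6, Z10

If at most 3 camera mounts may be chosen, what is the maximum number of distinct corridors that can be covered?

10

Choosing K1, K2, K7 covers {Z12, Z14, Z7, Z5, Z4, Z9, Z1, Z11, Z10, Z3} — 10 corridors.
No choice of 3 camera mounts does better; here Z2, Z6 are left uncovered.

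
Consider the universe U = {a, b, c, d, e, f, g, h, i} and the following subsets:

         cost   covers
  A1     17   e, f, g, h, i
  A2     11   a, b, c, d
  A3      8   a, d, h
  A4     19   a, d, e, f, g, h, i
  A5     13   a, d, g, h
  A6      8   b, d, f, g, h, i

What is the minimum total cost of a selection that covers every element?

28

A1, A2 cover every element at cost 17 + 11 = 28.
Any cover uses at least 2 sets; among all covering selections none totals below 28.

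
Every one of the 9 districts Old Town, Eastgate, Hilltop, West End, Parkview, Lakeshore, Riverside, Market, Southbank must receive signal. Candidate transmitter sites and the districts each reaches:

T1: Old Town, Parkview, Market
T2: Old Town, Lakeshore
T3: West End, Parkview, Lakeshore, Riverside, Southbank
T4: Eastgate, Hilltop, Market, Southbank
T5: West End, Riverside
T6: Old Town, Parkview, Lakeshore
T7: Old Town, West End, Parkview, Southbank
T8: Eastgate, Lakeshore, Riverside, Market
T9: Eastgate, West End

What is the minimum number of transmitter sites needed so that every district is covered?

T1, T3, T4 together cover {Old Town, Eastgate, Hilltop, West End, Parkview, Lakeshore, Riverside, Market, Southbank} — every district.
No 2 of the 9 transmitter sites cover everything (all 36 pairs fall short), so 3 is minimum.

3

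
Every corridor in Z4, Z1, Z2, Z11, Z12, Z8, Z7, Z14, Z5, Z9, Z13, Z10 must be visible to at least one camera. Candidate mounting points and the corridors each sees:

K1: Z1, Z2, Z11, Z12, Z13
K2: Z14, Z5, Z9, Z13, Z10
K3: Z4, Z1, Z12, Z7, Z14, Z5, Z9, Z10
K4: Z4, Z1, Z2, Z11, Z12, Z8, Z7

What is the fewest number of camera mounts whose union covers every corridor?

2

K2, K4 together cover {Z4, Z1, Z2, Z11, Z12, Z8, Z7, Z14, Z5, Z9, Z13, Z10} — every corridor.
No single camera mount contains all 12 corridors, so 2 is optimal.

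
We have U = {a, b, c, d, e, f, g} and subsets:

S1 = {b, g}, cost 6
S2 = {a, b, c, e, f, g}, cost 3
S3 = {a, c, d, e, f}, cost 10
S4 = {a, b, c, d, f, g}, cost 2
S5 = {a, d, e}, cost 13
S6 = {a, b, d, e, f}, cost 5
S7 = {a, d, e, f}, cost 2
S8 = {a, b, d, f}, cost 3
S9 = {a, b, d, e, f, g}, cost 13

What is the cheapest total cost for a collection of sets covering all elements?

4

S4, S7 cover every element at cost 2 + 2 = 4.
Any cover uses at least 2 sets; among all covering selections none totals below 4.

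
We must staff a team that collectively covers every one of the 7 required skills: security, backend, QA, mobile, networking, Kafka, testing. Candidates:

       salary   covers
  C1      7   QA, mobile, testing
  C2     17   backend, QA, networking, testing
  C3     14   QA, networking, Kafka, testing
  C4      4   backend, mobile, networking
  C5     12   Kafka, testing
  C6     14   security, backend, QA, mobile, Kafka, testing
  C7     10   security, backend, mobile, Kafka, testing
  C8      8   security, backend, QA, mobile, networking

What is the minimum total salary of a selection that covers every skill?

18

C4, C6 cover every skill at salary 4 + 14 = 18.
Any cover uses at least 2 candidates; among all covering selections none totals below 18.
Greedy by coverage-per-salary would pick C4, C7, C1 for 21 — worse than the optimum 18.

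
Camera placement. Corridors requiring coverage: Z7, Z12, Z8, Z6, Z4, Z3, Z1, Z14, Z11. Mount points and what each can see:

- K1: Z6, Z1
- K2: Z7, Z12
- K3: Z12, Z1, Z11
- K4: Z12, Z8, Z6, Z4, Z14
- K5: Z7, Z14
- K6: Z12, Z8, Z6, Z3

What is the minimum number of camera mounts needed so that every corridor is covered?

4

K2, K3, K4, K6 together cover {Z7, Z12, Z8, Z6, Z4, Z3, Z1, Z14, Z11} — every corridor.
No 3 of the 6 camera mounts cover everything (all 20 triples fall short), so 4 is minimum.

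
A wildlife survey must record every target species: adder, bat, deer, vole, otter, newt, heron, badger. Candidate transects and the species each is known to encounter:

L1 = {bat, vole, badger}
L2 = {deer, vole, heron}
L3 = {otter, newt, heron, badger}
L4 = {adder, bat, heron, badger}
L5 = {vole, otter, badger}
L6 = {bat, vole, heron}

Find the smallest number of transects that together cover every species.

3

L2, L3, L4 together cover {adder, bat, deer, vole, otter, newt, heron, badger} — every species.
No 2 of the 6 transects cover everything (all 15 pairs fall short), so 3 is minimum.
Greedy (largest uncovered first) would take L3, L1, L2, L4 — 4 transects — but 3 suffice.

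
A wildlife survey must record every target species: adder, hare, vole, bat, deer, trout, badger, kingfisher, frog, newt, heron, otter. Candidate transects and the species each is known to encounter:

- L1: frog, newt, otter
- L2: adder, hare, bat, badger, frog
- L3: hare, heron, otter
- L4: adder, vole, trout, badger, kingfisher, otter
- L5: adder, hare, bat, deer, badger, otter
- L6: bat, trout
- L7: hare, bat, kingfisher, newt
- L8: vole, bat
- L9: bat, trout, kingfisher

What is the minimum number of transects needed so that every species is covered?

L1, L3, L4, L5 together cover {adder, hare, vole, bat, deer, trout, badger, kingfisher, frog, newt, heron, otter} — every species.
No 3 of the 9 transects cover everything (all 84 triples fall short), so 4 is minimum.
Greedy (largest uncovered first) would take L4, L2, L1, L3, L5 — 5 transects — but 4 suffice.

4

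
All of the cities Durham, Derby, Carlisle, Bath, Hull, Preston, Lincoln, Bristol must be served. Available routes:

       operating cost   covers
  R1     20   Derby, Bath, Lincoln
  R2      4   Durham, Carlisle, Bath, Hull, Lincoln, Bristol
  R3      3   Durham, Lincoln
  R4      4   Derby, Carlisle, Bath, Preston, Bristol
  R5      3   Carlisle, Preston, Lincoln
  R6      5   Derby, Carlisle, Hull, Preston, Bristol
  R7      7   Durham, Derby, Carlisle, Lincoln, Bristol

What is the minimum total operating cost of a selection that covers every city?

R2, R4 cover every city at operating cost 4 + 4 = 8.
Any cover uses at least 2 routes; among all covering selections none totals below 8.

8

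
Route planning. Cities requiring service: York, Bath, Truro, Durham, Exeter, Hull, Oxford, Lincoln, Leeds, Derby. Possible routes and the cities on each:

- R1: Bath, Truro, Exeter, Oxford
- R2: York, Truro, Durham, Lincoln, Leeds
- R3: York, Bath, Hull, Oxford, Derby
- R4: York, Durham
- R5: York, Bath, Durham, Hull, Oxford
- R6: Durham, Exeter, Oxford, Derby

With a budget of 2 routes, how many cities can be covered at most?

Choosing R2, R3 covers {York, Bath, Truro, Durham, Hull, Oxford, Lincoln, Leeds, Derby} — 9 cities.
No choice of 2 routes does better; here Exeter is left uncovered.

9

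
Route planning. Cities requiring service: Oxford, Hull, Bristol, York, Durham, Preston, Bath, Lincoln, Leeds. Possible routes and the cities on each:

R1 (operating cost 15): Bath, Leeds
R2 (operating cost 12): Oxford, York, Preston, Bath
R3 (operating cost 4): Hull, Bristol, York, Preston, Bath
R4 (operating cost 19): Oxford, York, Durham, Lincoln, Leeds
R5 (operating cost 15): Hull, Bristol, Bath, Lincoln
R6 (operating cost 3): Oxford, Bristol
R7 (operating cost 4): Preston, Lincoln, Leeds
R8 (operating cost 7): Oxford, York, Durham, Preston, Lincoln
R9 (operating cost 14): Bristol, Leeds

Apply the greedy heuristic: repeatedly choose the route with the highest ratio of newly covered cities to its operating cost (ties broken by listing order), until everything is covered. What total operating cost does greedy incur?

Pick 1: R3 adds 5 new (Hull, Bristol, York, Preston, Bath) at operating cost 4 (ratio 5/4).
Pick 2: R7 adds 2 new (Lincoln, Leeds) at operating cost 4 (ratio 2/4).
Pick 3: R6 adds 1 new (Oxford) at operating cost 3 (ratio 1/3).
Pick 4: R8 adds 1 new (Durham) at operating cost 7 (ratio 1/7).
Greedy total operating cost: 4 + 4 + 3 + 7 = 18. (The true optimum is 15, so greedy overshoots here.)

18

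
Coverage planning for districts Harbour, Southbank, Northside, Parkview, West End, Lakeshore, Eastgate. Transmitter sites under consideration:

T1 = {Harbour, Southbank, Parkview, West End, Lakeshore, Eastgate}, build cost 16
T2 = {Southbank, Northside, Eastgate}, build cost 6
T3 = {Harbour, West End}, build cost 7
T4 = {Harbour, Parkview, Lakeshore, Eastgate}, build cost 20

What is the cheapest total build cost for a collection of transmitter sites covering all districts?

22

T1, T2 cover every district at build cost 16 + 6 = 22.
Any cover uses at least 2 transmitter sites; among all covering selections none totals below 22.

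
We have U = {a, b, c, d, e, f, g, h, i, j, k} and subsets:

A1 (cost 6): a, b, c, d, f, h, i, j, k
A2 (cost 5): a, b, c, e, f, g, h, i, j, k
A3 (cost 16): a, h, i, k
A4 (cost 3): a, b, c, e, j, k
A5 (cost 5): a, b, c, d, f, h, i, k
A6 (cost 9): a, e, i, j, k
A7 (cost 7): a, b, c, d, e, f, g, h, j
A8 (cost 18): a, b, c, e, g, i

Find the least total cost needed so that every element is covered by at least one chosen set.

A2, A5 cover every element at cost 5 + 5 = 10.
Any cover uses at least 2 sets; among all covering selections none totals below 10.

10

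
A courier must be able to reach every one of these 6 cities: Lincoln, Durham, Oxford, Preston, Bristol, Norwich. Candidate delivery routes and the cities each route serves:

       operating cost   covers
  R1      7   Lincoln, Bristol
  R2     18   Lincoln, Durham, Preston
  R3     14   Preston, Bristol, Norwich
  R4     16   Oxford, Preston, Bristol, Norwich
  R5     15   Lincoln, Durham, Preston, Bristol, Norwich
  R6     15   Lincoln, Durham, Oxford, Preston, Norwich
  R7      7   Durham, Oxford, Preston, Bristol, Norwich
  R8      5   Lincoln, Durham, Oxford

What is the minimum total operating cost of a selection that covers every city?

12

R7, R8 cover every city at operating cost 7 + 5 = 12.
Any cover uses at least 2 routes; among all covering selections none totals below 12.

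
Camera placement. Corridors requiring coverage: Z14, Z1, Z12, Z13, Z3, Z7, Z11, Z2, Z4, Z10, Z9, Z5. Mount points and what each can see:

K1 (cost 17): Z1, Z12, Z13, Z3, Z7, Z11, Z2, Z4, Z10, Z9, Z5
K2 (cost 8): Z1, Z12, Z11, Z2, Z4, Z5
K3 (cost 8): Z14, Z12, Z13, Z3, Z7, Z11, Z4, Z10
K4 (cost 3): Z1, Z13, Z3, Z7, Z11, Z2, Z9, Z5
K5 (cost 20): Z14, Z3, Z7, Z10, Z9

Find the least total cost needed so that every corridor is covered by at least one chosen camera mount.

K3, K4 cover every corridor at cost 8 + 3 = 11.
Any cover uses at least 2 camera mounts; among all covering selections none totals below 11.

11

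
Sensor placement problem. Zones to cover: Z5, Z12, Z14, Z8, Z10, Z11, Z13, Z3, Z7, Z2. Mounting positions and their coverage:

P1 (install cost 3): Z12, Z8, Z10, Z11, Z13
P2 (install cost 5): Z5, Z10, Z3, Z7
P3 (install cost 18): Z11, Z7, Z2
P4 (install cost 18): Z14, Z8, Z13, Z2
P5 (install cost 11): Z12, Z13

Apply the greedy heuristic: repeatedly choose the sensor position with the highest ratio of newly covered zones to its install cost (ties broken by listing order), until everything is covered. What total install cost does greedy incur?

26

Pick 1: P1 adds 5 new (Z12, Z8, Z10, Z11, Z13) at install cost 3 (ratio 5/3).
Pick 2: P2 adds 3 new (Z5, Z3, Z7) at install cost 5 (ratio 3/5).
Pick 3: P4 adds 2 new (Z14, Z2) at install cost 18 (ratio 2/18).
Greedy total install cost: 3 + 5 + 18 = 26.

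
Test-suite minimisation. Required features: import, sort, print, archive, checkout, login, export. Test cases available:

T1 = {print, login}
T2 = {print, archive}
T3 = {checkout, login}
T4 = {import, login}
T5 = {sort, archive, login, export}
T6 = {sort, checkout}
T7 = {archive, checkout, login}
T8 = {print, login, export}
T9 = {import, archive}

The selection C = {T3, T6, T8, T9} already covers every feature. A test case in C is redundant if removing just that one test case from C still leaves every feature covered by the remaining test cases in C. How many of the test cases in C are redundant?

1

Drop T3: the rest still cover every feature — redundant.
Drop T6: sort uncovered — not redundant.
Drop T8: print, export uncovered — not redundant.
Drop T9: import, archive uncovered — not redundant.
1 redundant: T3.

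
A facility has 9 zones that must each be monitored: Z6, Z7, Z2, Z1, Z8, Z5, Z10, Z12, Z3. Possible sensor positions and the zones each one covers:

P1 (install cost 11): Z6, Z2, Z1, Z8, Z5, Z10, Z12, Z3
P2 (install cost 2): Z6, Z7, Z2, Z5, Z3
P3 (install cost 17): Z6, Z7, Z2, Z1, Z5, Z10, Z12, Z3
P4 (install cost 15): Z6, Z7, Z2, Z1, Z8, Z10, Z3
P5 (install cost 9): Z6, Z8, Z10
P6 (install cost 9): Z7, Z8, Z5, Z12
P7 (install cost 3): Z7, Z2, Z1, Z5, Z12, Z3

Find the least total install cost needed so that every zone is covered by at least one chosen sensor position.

12

P5, P7 cover every zone at install cost 9 + 3 = 12.
Any cover uses at least 2 sensor positions; among all covering selections none totals below 12.
Greedy by coverage-per-install cost would pick P2, P7, P5 for 14 — worse than the optimum 12.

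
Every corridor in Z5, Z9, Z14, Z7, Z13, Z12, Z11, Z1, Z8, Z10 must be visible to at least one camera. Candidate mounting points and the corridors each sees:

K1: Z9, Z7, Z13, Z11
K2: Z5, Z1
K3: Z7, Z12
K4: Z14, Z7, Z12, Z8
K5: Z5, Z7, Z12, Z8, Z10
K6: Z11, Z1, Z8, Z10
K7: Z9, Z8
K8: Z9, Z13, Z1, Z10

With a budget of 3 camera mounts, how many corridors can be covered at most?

Choosing K1, K2, K4 covers {Z5, Z9, Z14, Z7, Z13, Z12, Z11, Z1, Z8} — 9 corridors.
No choice of 3 camera mounts does better; here Z10 is left uncovered.

9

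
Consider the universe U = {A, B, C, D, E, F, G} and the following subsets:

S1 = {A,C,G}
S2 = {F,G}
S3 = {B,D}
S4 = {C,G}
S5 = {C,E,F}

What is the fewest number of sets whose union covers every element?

3

S1, S3, S5 together cover {A, B, C, D, E, F, G} — every element.
No 2 of the 5 sets cover everything (all 10 pairs fall short), so 3 is minimum.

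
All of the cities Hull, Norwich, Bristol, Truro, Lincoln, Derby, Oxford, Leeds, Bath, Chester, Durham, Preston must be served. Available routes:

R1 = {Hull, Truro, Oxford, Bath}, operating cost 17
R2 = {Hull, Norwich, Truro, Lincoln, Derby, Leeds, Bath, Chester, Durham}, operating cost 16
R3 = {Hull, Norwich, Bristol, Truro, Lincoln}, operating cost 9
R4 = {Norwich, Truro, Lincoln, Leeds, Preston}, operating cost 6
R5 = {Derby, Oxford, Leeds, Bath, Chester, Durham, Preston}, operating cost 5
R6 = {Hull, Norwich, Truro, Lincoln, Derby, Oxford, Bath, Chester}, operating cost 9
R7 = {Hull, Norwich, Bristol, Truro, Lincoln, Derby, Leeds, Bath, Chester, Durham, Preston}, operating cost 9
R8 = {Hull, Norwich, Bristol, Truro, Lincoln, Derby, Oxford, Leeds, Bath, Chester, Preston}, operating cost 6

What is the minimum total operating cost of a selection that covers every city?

R5, R8 cover every city at operating cost 5 + 6 = 11.
Any cover uses at least 2 routes; among all covering selections none totals below 11.

11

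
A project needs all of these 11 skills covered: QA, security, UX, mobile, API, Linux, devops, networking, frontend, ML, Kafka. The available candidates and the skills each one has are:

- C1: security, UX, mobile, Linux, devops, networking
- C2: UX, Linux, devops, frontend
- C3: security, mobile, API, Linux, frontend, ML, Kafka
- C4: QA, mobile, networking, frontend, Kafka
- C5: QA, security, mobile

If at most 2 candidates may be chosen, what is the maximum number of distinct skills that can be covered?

10

Choosing C1, C3 covers {security, UX, mobile, API, Linux, devops, networking, frontend, ML, Kafka} — 10 skills.
No choice of 2 candidates does better; here QA is left uncovered.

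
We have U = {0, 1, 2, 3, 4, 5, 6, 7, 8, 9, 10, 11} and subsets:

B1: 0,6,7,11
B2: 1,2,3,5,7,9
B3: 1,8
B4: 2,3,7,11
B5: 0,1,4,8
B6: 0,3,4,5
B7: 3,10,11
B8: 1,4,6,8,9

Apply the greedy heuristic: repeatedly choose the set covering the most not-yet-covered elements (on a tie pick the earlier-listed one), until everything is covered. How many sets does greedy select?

4

Pick 1: B2 covers 6 new elements (1, 2, 3, 5, 7, 9).
Pick 2: B1 covers 3 new elements (0, 6, 11).
Pick 3: B5 covers 2 new elements (4, 8).
Pick 4: B7 covers 1 new elements (10).
Greedy uses 4 sets.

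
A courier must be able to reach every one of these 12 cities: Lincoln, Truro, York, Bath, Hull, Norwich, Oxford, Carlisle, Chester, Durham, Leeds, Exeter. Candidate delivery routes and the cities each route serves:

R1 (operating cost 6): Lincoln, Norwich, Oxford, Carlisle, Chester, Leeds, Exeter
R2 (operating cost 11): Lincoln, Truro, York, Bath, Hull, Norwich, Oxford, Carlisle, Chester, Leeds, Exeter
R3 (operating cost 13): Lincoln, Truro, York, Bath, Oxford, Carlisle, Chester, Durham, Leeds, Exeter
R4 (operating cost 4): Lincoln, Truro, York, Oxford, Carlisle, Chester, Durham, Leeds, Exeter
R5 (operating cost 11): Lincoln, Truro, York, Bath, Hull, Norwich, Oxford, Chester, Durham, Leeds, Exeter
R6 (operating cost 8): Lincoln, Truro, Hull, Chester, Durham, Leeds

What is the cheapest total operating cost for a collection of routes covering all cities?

15

R2, R4 cover every city at operating cost 11 + 4 = 15.
Any cover uses at least 2 routes; among all covering selections none totals below 15.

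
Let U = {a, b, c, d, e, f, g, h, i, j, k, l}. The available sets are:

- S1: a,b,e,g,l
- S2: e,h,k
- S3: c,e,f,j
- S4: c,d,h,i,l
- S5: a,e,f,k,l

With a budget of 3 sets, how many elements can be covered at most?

Choosing S1, S3, S4 covers {a, b, c, d, e, f, g, h, i, j, l} — 11 elements.
No choice of 3 sets does better; here k is left uncovered.

11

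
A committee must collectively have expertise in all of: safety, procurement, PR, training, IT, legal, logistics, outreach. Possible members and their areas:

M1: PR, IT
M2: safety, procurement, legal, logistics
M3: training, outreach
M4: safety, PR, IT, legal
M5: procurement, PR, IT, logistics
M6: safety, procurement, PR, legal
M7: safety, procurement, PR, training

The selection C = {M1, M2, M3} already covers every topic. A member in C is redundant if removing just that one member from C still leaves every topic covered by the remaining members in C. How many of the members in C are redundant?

Drop M1: PR, IT uncovered — not redundant.
Drop M2: safety, procurement, legal, logistics uncovered — not redundant.
Drop M3: training, outreach uncovered — not redundant.
None of the members in C is redundant.

0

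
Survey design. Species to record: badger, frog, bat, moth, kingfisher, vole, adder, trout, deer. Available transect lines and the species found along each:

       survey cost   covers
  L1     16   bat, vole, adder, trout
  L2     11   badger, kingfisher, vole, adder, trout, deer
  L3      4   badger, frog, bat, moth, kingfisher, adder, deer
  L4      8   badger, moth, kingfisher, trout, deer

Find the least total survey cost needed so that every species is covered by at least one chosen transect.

15

L2, L3 cover every species at survey cost 11 + 4 = 15.
Any cover uses at least 2 transects; among all covering selections none totals below 15.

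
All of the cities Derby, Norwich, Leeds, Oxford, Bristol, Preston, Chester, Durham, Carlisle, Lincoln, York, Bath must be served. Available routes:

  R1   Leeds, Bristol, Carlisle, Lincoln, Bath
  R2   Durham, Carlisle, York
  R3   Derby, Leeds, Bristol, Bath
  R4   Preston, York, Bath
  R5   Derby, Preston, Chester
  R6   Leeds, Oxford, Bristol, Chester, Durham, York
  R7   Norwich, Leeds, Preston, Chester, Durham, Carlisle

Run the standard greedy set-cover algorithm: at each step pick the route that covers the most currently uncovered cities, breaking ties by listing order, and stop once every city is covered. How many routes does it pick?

4

Pick 1: R6 covers 6 new cities (Leeds, Oxford, Bristol, Chester, Durham, York).
Pick 2: R1 covers 3 new cities (Carlisle, Lincoln, Bath).
Pick 3: R5 covers 2 new cities (Derby, Preston).
Pick 4: R7 covers 1 new cities (Norwich).
Greedy uses 4 routes.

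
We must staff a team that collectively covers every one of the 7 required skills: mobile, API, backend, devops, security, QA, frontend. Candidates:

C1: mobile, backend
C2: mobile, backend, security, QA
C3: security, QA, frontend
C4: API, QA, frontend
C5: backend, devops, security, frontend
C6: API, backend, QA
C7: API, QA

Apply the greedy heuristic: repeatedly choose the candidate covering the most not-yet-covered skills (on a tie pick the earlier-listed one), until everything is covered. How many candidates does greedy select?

3

Pick 1: C2 covers 4 new skills (mobile, backend, security, QA).
Pick 2: C4 covers 2 new skills (API, frontend).
Pick 3: C5 covers 1 new skills (devops).
Greedy uses 3 candidates.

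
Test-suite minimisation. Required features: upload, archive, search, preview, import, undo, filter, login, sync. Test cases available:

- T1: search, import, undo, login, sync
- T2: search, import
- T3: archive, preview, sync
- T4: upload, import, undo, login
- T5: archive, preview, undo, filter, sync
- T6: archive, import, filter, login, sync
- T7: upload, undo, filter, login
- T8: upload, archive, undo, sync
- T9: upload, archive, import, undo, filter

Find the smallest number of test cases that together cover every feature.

3

T1, T3, T7 together cover {upload, archive, search, preview, import, undo, filter, login, sync} — every feature.
No 2 of the 9 test cases cover everything (all 36 pairs fall short), so 3 is minimum.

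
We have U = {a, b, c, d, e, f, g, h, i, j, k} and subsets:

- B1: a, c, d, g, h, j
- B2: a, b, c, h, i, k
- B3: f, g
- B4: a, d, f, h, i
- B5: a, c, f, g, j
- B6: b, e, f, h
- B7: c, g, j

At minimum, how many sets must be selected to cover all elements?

B1, B2, B6 together cover {a, b, c, d, e, f, g, h, i, j, k} — every element.
No 2 of the 7 sets cover everything (all 21 pairs fall short), so 3 is minimum.

3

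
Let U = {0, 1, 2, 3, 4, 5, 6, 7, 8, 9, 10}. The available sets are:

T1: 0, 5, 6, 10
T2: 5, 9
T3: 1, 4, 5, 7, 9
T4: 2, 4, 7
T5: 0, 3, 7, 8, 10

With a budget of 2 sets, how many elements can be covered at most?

9

Choosing T3, T5 covers {0, 1, 3, 4, 5, 7, 8, 9, 10} — 9 elements.
No choice of 2 sets does better; here 2, 6 are left uncovered.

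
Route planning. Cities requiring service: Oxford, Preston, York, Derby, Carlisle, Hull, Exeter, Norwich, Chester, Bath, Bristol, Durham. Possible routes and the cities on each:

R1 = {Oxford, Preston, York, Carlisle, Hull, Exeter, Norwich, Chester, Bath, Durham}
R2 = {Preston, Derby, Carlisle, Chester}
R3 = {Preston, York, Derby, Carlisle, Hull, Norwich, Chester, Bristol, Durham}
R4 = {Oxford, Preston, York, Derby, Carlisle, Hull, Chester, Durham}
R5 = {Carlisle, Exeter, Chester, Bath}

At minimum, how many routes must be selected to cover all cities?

R1, R3 together cover {Oxford, Preston, York, Derby, Carlisle, Hull, Exeter, Norwich, Chester, Bath, Bristol, Durham} — every city.
No single route contains all 12 cities, so 2 is optimal.

2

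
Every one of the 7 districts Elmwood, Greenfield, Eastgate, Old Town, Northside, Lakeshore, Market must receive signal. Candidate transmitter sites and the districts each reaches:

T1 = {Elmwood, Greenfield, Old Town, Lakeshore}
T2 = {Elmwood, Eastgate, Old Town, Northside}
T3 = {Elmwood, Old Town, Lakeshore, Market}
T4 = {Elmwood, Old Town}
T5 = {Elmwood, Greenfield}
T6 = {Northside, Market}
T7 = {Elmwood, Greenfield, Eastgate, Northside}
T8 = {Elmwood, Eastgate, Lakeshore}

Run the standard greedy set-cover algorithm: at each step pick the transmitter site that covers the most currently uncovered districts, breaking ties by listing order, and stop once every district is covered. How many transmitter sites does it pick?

Pick 1: T1 covers 4 new districts (Elmwood, Greenfield, Old Town, Lakeshore).
Pick 2: T2 covers 2 new districts (Eastgate, Northside).
Pick 3: T3 covers 1 new districts (Market).
Greedy uses 3 transmitter sites. (The true minimum is 2.)

3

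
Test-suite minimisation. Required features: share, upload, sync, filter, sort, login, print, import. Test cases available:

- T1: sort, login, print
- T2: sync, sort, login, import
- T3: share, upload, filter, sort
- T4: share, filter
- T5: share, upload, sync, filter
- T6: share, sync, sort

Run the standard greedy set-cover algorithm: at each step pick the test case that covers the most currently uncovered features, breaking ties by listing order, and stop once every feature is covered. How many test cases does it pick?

Pick 1: T2 covers 4 new features (sync, sort, login, import).
Pick 2: T3 covers 3 new features (share, upload, filter).
Pick 3: T1 covers 1 new features (print).
Greedy uses 3 test cases.

3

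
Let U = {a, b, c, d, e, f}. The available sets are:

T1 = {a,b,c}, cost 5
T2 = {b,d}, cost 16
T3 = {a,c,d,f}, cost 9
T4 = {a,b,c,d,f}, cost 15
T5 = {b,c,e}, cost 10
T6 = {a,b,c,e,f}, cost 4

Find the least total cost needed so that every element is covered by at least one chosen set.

13

T3, T6 cover every element at cost 9 + 4 = 13.
Any cover uses at least 2 sets; among all covering selections none totals below 13.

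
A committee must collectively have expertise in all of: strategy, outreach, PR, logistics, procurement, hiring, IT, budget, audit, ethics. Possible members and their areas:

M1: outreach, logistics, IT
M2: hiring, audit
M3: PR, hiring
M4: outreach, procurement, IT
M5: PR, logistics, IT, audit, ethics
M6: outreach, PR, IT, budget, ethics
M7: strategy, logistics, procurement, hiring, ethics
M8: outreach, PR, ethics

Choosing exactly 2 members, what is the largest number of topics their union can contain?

9

Choosing M6, M7 covers {strategy, outreach, PR, logistics, procurement, hiring, IT, budget, ethics} — 9 topics.
No choice of 2 members does better; here audit is left uncovered.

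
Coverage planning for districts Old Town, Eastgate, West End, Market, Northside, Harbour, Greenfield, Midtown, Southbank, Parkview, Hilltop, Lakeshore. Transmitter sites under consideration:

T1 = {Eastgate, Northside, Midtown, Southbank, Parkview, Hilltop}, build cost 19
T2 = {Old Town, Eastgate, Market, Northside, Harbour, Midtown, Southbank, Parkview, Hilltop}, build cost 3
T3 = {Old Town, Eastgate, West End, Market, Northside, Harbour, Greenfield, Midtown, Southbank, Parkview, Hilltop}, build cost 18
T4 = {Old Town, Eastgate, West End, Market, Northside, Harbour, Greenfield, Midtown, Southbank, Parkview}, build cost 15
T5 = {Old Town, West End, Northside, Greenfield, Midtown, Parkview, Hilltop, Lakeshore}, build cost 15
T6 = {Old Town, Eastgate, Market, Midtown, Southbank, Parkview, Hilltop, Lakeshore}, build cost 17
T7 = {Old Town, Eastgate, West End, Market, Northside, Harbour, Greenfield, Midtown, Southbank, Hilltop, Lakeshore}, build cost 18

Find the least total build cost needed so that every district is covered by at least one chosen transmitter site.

18

T2, T5 cover every district at build cost 3 + 15 = 18.
Any cover uses at least 2 transmitter sites; among all covering selections none totals below 18.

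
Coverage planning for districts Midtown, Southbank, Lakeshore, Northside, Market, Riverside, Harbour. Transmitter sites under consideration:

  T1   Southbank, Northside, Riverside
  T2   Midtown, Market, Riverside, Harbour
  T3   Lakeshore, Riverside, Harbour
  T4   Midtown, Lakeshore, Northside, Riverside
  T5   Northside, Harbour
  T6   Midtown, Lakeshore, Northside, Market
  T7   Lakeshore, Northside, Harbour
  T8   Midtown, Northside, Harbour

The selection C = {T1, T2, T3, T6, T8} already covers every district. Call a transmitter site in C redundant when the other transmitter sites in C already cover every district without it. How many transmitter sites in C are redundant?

4

Drop T1: Southbank uncovered — not redundant.
Drop T2: the rest still cover every district — redundant.
Drop T3: the rest still cover every district — redundant.
Drop T6: the rest still cover every district — redundant.
Drop T8: the rest still cover every district — redundant.
4 redundant: T2, T3, T6, T8.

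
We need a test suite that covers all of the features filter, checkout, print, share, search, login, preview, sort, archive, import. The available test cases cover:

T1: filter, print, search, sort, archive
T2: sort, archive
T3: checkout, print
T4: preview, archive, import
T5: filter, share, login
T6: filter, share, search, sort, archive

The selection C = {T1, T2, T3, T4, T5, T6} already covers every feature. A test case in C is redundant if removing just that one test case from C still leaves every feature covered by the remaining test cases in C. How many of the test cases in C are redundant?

Drop T1: the rest still cover every feature — redundant.
Drop T2: the rest still cover every feature — redundant.
Drop T3: checkout uncovered — not redundant.
Drop T4: preview, import uncovered — not redundant.
Drop T5: login uncovered — not redundant.
Drop T6: the rest still cover every feature — redundant.
3 redundant: T1, T2, T6.

3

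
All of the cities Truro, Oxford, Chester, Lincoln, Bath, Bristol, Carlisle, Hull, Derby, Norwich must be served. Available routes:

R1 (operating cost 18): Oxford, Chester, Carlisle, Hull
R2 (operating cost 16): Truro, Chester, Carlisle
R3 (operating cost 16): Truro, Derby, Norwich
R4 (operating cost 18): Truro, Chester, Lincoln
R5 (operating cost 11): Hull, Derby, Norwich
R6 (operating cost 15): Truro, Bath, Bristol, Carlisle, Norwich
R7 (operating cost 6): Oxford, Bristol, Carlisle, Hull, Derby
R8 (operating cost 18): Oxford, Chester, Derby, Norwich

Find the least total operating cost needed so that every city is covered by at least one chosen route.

R4, R6, R7 cover every city at operating cost 18 + 15 + 6 = 39.
Any cover uses at least 3 routes; among all covering selections none totals below 39.

39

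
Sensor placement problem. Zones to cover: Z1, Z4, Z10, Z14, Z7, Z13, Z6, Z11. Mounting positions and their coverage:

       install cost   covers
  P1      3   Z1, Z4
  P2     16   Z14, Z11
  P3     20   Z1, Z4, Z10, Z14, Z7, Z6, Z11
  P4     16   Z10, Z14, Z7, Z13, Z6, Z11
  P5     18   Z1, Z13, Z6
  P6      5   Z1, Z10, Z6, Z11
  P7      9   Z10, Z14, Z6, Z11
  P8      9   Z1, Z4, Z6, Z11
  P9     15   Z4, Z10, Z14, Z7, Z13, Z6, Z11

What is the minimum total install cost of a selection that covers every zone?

P1, P9 cover every zone at install cost 3 + 15 = 18.
Any cover uses at least 2 sensor positions; among all covering selections none totals below 18.
Greedy by coverage-per-install cost would pick P6, P1, P9 for 23 — worse than the optimum 18.

18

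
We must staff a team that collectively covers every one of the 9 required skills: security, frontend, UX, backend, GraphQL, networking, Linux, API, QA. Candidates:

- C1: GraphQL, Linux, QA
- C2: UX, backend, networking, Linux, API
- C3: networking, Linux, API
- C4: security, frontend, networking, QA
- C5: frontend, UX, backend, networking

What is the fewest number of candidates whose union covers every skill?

C1, C2, C4 together cover {security, frontend, UX, backend, GraphQL, networking, Linux, API, QA} — every skill.
No 2 of the 5 candidates cover everything (all 10 pairs fall short), so 3 is minimum.

3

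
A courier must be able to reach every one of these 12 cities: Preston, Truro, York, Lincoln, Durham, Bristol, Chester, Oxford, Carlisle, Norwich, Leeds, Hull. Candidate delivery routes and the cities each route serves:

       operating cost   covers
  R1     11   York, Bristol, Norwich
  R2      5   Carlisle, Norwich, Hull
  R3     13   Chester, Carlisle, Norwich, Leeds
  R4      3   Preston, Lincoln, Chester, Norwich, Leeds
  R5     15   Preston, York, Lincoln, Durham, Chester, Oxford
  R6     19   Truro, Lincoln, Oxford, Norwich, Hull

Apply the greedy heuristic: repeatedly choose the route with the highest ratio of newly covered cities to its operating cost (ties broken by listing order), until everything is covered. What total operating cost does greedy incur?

53

Pick 1: R4 adds 5 new (Preston, Lincoln, Chester, Norwich, Leeds) at operating cost 3 (ratio 5/3).
Pick 2: R2 adds 2 new (Carlisle, Hull) at operating cost 5 (ratio 2/5).
Pick 3: R5 adds 3 new (York, Durham, Oxford) at operating cost 15 (ratio 3/15).
Pick 4: R1 adds 1 new (Bristol) at operating cost 11 (ratio 1/11).
Pick 5: R6 adds 1 new (Truro) at operating cost 19 (ratio 1/19).
Greedy total operating cost: 3 + 5 + 15 + 11 + 19 = 53.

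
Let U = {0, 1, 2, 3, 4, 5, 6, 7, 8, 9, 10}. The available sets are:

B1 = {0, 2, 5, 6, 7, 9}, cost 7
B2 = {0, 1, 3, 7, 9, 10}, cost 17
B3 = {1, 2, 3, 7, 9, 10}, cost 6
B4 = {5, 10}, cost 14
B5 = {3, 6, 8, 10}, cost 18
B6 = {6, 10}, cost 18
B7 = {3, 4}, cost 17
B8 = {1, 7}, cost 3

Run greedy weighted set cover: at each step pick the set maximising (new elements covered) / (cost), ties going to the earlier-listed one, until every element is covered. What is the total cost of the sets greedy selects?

48

Pick 1: B3 adds 6 new (1, 2, 3, 7, 9, 10) at cost 6 (ratio 6/6).
Pick 2: B1 adds 3 new (0, 5, 6) at cost 7 (ratio 3/7).
Pick 3: B7 adds 1 new (4) at cost 17 (ratio 1/17).
Pick 4: B5 adds 1 new (8) at cost 18 (ratio 1/18).
Greedy total cost: 6 + 7 + 17 + 18 = 48. (The true optimum is 45, so greedy overshoots here.)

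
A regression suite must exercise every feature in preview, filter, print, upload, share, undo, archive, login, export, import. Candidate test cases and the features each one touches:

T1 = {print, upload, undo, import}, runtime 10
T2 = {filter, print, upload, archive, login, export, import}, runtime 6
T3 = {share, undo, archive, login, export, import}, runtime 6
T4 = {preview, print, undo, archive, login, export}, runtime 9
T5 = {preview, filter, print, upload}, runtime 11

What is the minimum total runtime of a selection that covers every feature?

T3, T5 cover every feature at runtime 6 + 11 = 17.
Any cover uses at least 2 test cases; among all covering selections none totals below 17.
Greedy by coverage-per-runtime would pick T2, T3, T4 for 21 — worse than the optimum 17.

17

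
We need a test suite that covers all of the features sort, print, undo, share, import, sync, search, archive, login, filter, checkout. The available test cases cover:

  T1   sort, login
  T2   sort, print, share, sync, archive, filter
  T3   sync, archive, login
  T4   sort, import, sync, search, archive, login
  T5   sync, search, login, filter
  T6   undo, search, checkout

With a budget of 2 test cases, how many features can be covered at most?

9

Choosing T2, T4 covers {sort, print, share, import, sync, search, archive, login, filter} — 9 features.
No choice of 2 test cases does better; here undo, checkout are left uncovered.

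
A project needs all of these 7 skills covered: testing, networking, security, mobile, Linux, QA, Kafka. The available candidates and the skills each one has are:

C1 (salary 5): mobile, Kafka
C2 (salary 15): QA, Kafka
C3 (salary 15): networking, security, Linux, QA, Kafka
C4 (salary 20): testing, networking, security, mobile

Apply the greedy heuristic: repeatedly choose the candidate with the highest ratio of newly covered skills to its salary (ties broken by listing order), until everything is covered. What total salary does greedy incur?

40

Pick 1: C1 adds 2 new (mobile, Kafka) at salary 5 (ratio 2/5).
Pick 2: C3 adds 4 new (networking, security, Linux, QA) at salary 15 (ratio 4/15).
Pick 3: C4 adds 1 new (testing) at salary 20 (ratio 1/20).
Greedy total salary: 5 + 15 + 20 = 40. (The true optimum is 35, so greedy overshoots here.)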